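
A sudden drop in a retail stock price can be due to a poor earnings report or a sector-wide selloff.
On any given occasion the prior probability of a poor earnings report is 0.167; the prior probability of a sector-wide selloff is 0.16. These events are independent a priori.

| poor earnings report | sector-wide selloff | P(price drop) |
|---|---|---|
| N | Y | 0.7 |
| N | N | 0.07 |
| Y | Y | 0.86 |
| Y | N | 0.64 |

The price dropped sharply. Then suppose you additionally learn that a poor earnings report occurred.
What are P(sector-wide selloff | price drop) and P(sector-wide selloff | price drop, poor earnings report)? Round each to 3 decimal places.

Sum P(price drop|·) weighted by the priors over the 4 (poor earnings report, sector-wide selloff) configurations:
  P(price drop) = 0.07*0.833*0.84 + 0.7*0.833*0.16 + 0.64*0.167*0.84 + 0.86*0.167*0.16
        = 0.048980 + 0.093296 + 0.089779 + 0.022979 = 0.255034
Keeping only the sector-wide selloff-present terms gives 0.116275, so
  P(sector-wide selloff | price drop) = 0.116275 / 0.255034 ≈ 0.456

With the extra evidence:
Sum P(price drop|·) weighted by the priors over both values of sector-wide selloff:
  P(price drop | poor earnings report) = 0.64×0.84 + 0.86×0.16
        = 0.537600 + 0.137600 = 0.675200
Configurations with sector-wide selloff contribute 0.137600, so
  P(sector-wide selloff | price drop, poor earnings report) = 0.137600 / 0.675200 ≈ 0.204
The drop from 0.456 to 0.204 is the explaining-away (discounting) effect.

P(sector-wide selloff | price drop) ≈ 0.456; P(sector-wide selloff | price drop, poor earnings report) ≈ 0.204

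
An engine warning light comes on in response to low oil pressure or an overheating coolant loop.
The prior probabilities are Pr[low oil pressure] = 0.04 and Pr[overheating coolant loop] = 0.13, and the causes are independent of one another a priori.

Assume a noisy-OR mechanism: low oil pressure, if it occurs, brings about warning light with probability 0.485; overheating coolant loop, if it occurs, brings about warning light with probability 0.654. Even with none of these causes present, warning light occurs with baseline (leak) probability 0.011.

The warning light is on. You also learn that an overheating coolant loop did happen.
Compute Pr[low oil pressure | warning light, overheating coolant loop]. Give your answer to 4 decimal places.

Under noisy-OR, P(warning light | causes) = 1 − (1−0.011)·∏(1−qᵢ) over the active causes.
P(warning light | overheating coolant loop) = 0.657806·0.96 + 0.82377·0.04 = 0.631494 + 0.032951 = 0.664445
Of this, 0.032951 comes from 0.82377·0.04 (the low oil pressure=true cases).
P(low oil pressure | warning light, overheating coolant loop) = 0.032951 / 0.664445 ≈ 0.0496

Pr[low oil pressure | warning light, overheating coolant loop] ≈ 0.0496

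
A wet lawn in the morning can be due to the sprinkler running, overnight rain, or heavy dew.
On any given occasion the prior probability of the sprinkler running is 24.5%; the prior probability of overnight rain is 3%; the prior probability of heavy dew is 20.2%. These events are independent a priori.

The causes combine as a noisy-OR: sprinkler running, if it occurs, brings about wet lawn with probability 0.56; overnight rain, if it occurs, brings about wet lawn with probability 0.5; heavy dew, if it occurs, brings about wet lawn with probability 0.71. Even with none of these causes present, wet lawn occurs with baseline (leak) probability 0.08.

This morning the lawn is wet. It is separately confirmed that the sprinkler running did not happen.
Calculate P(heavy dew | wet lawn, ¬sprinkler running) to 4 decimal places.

Under noisy-OR, P(wet lawn | causes) = 1 − (1−0.08)·∏(1−qᵢ) over the active causes.
Enumerate the 4 (overnight rain, heavy dew) configurations and weight by the priors:
  P(wet lawn | ¬sprinkler running) = 0.08*0.97*0.798 + 0.7332*0.97*0.202 + 0.54*0.03*0.798 + 0.8666*0.03*0.202
        = 0.061925 + 0.143663 + 0.012928 + 0.005252 = 0.223768
The terms with heavy dew present sum to 0.148915, so
  P(heavy dew | wet lawn, ¬sprinkler running) = 0.148915 / 0.223768 ≈ 0.6655

P(heavy dew | wet lawn, ¬sprinkler running) ≈ 0.6655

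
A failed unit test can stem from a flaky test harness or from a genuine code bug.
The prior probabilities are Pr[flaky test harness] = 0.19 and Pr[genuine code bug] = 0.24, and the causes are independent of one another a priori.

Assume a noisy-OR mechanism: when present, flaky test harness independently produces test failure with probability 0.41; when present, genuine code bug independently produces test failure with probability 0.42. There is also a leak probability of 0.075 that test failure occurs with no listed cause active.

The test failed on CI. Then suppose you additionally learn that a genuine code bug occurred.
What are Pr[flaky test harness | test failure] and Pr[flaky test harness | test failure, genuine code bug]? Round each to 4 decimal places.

Pr[flaky test harness | test failure] ≈ 0.4152; Pr[flaky test harness | test failure, genuine code bug] ≈ 0.2570

Under noisy-OR, P(test failure | causes) = 1 − (1−0.075)·∏(1−qᵢ) over the active causes.
P(test failure) = 0.075·0.81·0.76 + 0.4635·0.81·0.24 + 0.45425·0.19·0.76 + 0.683465·0.19·0.24 = 0.046170 + 0.090104 + 0.065594 + 0.031166 = 0.233034
The flaky test harness-present share is 0.065594 + 0.031166 = 0.096760.
Hence the posterior is 0.096760/0.233034 ≈ 0.4152.

Now condition on the additional information:
Numerator (weight on configurations with flaky test harness): 0.683465·0.19 = 0.129858
Normalizer over all consistent configurations: 0.4635·0.81 + 0.683465·0.19 = 0.505293
Posterior = 0.129858 / 0.505293 ≈ 0.2570
Conditioning on genuine code bug lowers the posterior on flaky test harness: the classic explaining-away effect in a common-effect structure.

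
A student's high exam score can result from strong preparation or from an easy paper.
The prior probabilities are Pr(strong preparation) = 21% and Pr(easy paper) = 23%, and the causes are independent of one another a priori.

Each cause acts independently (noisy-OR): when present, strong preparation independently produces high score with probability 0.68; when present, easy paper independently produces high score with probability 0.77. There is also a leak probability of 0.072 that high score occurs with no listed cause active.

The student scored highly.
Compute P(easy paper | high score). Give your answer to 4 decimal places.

Under noisy-OR, P(high score | causes) = 1 − (1−0.072)·∏(1−qᵢ) over the active causes.
Enumerate the 4 (strong preparation, easy paper) configurations and weight by the priors:
  P(high score) = 0.072·0.79·0.77 + 0.78656·0.79·0.23 + 0.70304·0.21·0.77 + 0.931699·0.21·0.23
        = 0.043798 + 0.142918 + 0.113682 + 0.045001 = 0.345399
Keeping only the easy paper-present terms gives 0.187919, so
  P(easy paper | high score) = 0.187919 / 0.345399 ≈ 0.5441

P(easy paper | high score) ≈ 0.5441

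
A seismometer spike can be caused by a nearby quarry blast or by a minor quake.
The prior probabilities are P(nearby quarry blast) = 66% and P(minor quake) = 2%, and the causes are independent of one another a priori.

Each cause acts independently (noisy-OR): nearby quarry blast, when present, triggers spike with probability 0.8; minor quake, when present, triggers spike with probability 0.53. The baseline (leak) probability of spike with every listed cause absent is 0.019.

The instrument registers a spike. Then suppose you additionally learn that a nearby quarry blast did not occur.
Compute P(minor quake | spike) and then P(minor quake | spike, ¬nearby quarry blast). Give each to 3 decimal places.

P(minor quake | spike) ≈ 0.029; P(minor quake | spike, ¬nearby quarry blast) ≈ 0.367

Under noisy-OR, P(spike | causes) = 1 − (1−0.019)·∏(1−qᵢ) over the active causes.
Numerator (weight on configurations with minor quake): 0.003665 + 0.011983 = 0.015648
Normalizer over all consistent configurations: 0.019·0.34·0.98 + 0.53893·0.34·0.02 + 0.8038·0.66·0.98 + 0.907786·0.66·0.02 = 0.541877
Posterior = 0.015648 / 0.541877 ≈ 0.029

Now also conditioning on nearby quarry blast≠true:
P(spike | ¬nearby quarry blast) = 0.019×0.98 + 0.53893×0.02 = 0.018620 + 0.010779 = 0.029399
The minor quake-present share is 0.53893×0.02 = 0.010779.
Hence the posterior is 0.010779/0.029399 ≈ 0.367.
With nearby quarry blast excluded, minor quake must carry more of the explanatory weight for the spike.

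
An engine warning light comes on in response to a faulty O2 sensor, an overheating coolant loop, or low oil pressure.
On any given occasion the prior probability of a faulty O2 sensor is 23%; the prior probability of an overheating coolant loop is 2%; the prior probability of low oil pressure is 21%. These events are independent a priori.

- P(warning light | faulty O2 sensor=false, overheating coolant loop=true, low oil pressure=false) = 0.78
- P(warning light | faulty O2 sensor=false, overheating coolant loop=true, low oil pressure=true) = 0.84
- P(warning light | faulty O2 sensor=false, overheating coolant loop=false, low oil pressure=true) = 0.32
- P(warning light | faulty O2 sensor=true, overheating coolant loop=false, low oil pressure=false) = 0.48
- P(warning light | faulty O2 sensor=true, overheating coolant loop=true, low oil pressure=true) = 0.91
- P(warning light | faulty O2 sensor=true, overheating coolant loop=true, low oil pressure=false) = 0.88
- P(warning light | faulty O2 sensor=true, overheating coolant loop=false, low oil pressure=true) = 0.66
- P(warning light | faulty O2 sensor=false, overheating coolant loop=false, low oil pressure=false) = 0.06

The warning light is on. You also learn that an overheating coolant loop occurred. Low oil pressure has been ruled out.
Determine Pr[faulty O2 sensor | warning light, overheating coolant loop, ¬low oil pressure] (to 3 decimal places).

Pr[faulty O2 sensor | warning light, overheating coolant loop, ¬low oil pressure] ≈ 0.252

Sum P(warning light|·) weighted by the priors over both values of faulty O2 sensor:
  P(warning light | overheating coolant loop, ¬low oil pressure) = 0.78·0.77 + 0.88·0.23
        = 0.600600 + 0.202400 = 0.803000
The terms with faulty O2 sensor present sum to 0.202400, so
  P(faulty O2 sensor | warning light, overheating coolant loop, ¬low oil pressure) = 0.202400 / 0.803000 ≈ 0.252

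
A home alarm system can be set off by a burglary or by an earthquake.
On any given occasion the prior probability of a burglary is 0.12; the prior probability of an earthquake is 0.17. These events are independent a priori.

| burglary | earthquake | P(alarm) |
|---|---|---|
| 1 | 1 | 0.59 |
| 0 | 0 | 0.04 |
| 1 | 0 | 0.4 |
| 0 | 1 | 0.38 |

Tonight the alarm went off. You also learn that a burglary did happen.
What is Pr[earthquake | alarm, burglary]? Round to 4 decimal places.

Numerator (weight on configurations with earthquake): 0.59×0.17 = 0.100300
Denominator P(alarm | burglary): 0.4×0.83 + 0.59×0.17 = 0.432300
Posterior = 0.100300 / 0.432300 ≈ 0.2320

Pr[earthquake | alarm, burglary] ≈ 0.2320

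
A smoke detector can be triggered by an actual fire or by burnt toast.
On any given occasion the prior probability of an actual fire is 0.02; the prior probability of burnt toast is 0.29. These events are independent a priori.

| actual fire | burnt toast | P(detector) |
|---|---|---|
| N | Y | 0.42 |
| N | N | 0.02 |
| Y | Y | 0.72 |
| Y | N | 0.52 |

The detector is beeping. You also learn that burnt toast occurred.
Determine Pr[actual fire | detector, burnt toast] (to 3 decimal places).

Pr[actual fire | detector, burnt toast] ≈ 0.034

Numerator (weight on configurations with actual fire): 0.72×0.02 = 0.014400
Normalizer over all consistent configurations: 0.42×0.98 + 0.72×0.02 = 0.426000
Posterior = 0.014400 / 0.426000 ≈ 0.034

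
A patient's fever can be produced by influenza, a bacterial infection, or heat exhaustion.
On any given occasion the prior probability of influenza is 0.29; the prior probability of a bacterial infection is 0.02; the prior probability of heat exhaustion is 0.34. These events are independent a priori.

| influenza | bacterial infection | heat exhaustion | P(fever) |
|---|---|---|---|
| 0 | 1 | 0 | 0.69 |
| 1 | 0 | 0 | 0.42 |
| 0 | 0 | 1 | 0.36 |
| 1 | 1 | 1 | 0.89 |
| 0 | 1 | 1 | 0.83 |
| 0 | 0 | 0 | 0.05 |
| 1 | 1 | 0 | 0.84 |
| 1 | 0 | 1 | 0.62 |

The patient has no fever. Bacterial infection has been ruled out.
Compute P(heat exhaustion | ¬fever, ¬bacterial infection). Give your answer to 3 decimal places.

P(heat exhaustion | ¬fever, ¬bacterial infection) ≈ 0.257

Sum P(¬fever|·) weighted by the priors over the 4 (influenza, heat exhaustion) configurations:
  P(¬fever | ¬bacterial infection) = 0.95·0.71·0.66 + 0.64·0.71·0.34 + 0.58·0.29·0.66 + 0.38·0.29·0.34
        = 0.445170 + 0.154496 + 0.111012 + 0.037468 = 0.748146
The terms with heat exhaustion present sum to 0.191964, so
  P(heat exhaustion | ¬fever, ¬bacterial infection) = 0.191964 / 0.748146 ≈ 0.257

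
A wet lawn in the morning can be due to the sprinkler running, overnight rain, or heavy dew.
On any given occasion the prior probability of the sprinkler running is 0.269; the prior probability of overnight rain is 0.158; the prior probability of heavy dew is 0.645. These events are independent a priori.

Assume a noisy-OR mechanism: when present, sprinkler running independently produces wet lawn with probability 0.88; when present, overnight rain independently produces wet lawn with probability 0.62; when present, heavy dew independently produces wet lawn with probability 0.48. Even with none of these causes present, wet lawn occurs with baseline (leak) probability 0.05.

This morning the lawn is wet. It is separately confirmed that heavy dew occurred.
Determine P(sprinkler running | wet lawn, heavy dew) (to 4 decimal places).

Under noisy-OR, P(wet lawn | causes) = 1 − (1−0.05)·∏(1−qᵢ) over the active causes.
P(wet lawn | heavy dew) = 0.506*0.731*0.842 + 0.81228*0.731*0.158 + 0.94072*0.269*0.842 + 0.977474*0.269*0.158 = 0.311444 + 0.093817 + 0.213071 + 0.041545 = 0.659877
Of this, 0.254616 comes from 0.213071 + 0.041545 (the sprinkler running=true cases).
Hence the posterior is 0.254616/0.659877 ≈ 0.3859.

P(sprinkler running | wet lawn, heavy dew) ≈ 0.3859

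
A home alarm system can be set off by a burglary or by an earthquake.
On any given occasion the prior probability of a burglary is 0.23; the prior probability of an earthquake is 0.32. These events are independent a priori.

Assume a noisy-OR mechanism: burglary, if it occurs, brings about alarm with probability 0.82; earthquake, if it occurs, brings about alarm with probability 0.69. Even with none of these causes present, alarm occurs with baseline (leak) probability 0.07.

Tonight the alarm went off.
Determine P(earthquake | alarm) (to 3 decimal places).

P(earthquake | alarm) ≈ 0.595

Under noisy-OR, P(alarm | causes) = 1 − (1−0.07)·∏(1−qᵢ) over the active causes.
P(alarm) = 0.07·0.77·0.68 + 0.7117·0.77·0.32 + 0.8326·0.23·0.68 + 0.948106·0.23·0.32 = 0.036652 + 0.175363 + 0.130219 + 0.069781 = 0.412015
The earthquake-present share is 0.175363 + 0.069781 = 0.245144.
Hence the posterior is 0.245144/0.412015 ≈ 0.595.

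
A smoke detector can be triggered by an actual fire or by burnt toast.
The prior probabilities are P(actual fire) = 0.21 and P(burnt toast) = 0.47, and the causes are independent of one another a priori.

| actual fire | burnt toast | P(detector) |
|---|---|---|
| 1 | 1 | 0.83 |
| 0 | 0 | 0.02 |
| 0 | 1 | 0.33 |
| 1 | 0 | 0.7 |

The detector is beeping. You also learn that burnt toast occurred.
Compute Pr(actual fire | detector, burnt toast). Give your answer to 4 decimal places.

Pr(actual fire | detector, burnt toast) ≈ 0.4007

P(detector | burnt toast) = 0.33*0.79 + 0.83*0.21 = 0.260700 + 0.174300 = 0.435000
Restricting to configurations with actual fire present: 0.83*0.21 = 0.174300.
P(actual fire | detector, burnt toast) = 0.174300 / 0.435000 ≈ 0.4007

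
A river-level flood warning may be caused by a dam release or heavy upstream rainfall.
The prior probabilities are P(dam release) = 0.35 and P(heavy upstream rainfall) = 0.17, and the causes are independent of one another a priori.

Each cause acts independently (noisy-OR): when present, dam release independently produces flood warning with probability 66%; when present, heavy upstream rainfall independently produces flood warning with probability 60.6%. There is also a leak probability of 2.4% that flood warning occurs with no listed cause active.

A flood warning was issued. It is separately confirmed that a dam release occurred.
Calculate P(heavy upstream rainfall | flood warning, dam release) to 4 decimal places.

Under noisy-OR, P(flood warning | causes) = 1 − (1−0.024)·∏(1−qᵢ) over the active causes.
P(flood warning | dam release) = 0.66816×0.83 + 0.869255×0.17 = 0.554573 + 0.147773 = 0.702346
Restricting to configurations with heavy upstream rainfall present: 0.869255×0.17 = 0.147773.
Hence the posterior is 0.147773/0.702346 ≈ 0.2104.

P(heavy upstream rainfall | flood warning, dam release) ≈ 0.2104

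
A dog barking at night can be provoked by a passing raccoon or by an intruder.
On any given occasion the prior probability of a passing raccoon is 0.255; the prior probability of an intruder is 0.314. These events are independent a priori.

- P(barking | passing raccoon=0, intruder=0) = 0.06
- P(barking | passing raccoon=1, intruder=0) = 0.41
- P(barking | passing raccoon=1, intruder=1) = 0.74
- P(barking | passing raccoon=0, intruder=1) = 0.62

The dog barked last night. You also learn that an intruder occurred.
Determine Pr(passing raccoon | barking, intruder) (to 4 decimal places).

P(barking | intruder) = 0.62×0.745 + 0.74×0.255 = 0.461900 + 0.188700 = 0.650600
The passing raccoon-present share is 0.74×0.255 = 0.188700.
Hence the posterior is 0.188700/0.650600 ≈ 0.2900.

Pr(passing raccoon | barking, intruder) ≈ 0.2900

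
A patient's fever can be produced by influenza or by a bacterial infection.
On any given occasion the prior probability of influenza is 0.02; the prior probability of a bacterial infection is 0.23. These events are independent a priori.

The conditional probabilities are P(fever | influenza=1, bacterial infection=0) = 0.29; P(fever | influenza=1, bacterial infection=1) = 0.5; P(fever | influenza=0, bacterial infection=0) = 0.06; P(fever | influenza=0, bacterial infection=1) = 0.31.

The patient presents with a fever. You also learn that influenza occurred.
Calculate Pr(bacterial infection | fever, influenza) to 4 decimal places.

By total probability over both values of bacterial infection:
  P(fever | influenza) = 0.29·0.77 + 0.5·0.23
        = 0.223300 + 0.115000 = 0.338300
Keeping only the bacterial infection-present terms gives 0.115000, so
  P(bacterial infection | fever, influenza) = 0.115000 / 0.338300 ≈ 0.3399

Pr(bacterial infection | fever, influenza) ≈ 0.3399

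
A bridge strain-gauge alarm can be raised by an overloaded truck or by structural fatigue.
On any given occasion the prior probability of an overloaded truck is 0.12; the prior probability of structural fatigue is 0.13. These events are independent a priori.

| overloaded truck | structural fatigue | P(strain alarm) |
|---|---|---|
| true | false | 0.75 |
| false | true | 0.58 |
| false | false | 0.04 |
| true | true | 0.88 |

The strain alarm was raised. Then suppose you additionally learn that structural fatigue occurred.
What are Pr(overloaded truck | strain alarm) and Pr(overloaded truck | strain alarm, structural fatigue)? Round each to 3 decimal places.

Pr(overloaded truck | strain alarm) ≈ 0.487; Pr(overloaded truck | strain alarm, structural fatigue) ≈ 0.171

Weight on overloaded truck=true, given the evidence: 0.078300 + 0.013728 = 0.092028
The normalizing constant is 0.04×0.88×0.87 + 0.58×0.88×0.13 + 0.75×0.12×0.87 + 0.88×0.12×0.13 = 0.189004
P(overloaded truck | strain alarm) = 0.092028/0.189004 ≈ 0.487

With the extra evidence:
For the numerator, keep only overloaded truck=true terms: 0.88×0.12 = 0.105600
The normalizing constant is 0.58×0.88 + 0.88×0.12 = 0.616000
Posterior = 0.105600 / 0.616000 ≈ 0.171
This is intercausal reasoning (explaining away): once structural fatigue accounts for the strain alarm, overloaded truck becomes less likely.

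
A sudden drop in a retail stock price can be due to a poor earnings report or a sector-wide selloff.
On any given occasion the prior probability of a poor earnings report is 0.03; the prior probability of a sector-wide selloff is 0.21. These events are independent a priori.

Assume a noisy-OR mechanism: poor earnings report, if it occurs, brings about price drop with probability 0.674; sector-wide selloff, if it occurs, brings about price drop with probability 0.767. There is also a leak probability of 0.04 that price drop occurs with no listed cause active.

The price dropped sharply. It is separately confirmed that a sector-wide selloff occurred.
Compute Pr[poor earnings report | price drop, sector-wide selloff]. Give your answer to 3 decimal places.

Under noisy-OR, P(price drop | causes) = 1 − (1−0.04)·∏(1−qᵢ) over the active causes.
Sum P(price drop|·) weighted by the priors over both values of poor earnings report:
  P(price drop | sector-wide selloff) = 0.77632·0.97 + 0.92708·0.03
        = 0.753030 + 0.027812 = 0.780842
The terms with poor earnings report present sum to 0.027812, so
  P(poor earnings report | price drop, sector-wide selloff) = 0.027812 / 0.780842 ≈ 0.036

Pr[poor earnings report | price drop, sector-wide selloff] ≈ 0.036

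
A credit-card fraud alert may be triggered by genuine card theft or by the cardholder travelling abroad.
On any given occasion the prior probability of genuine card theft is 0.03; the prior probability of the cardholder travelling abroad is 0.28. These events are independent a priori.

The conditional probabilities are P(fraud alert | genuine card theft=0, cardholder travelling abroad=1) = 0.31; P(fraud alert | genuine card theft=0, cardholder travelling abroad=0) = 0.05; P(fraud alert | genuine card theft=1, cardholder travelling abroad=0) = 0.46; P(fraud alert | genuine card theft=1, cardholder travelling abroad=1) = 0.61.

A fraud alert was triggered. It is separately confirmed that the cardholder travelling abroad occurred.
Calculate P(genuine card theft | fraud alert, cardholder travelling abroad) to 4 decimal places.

Sum P(fraud alert|·) weighted by the priors over both values of genuine card theft:
  P(fraud alert | cardholder travelling abroad) = 0.31×0.97 + 0.61×0.03
        = 0.300700 + 0.018300 = 0.319000
Configurations with genuine card theft contribute 0.018300, so
  P(genuine card theft | fraud alert, cardholder travelling abroad) = 0.018300 / 0.319000 ≈ 0.0574

P(genuine card theft | fraud alert, cardholder travelling abroad) ≈ 0.0574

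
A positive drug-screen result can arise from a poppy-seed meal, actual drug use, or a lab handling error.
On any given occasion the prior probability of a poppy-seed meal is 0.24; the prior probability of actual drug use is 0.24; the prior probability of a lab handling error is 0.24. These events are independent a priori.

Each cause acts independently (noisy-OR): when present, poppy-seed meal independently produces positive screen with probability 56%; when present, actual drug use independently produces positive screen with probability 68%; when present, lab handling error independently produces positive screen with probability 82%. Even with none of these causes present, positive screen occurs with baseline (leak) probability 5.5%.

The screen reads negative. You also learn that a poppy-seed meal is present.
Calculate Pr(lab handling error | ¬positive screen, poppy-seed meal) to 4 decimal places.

Pr(lab handling error | ¬positive screen, poppy-seed meal) ≈ 0.0538

Under noisy-OR, P(positive screen | causes) = 1 − (1−0.055)·∏(1−qᵢ) over the active causes.
Enumerate the 4 (actual drug use, lab handling error) configurations and weight by the priors:
  P(¬positive screen | poppy-seed meal) = 0.4158*0.76*0.76 + 0.074844*0.76*0.24 + 0.133056*0.24*0.76 + 0.02395*0.24*0.24
        = 0.240166 + 0.013652 + 0.024269 + 0.001380 = 0.279467
Keeping only the lab handling error-present terms gives 0.015032, so
  P(lab handling error | ¬positive screen, poppy-seed meal) = 0.015032 / 0.279467 ≈ 0.0538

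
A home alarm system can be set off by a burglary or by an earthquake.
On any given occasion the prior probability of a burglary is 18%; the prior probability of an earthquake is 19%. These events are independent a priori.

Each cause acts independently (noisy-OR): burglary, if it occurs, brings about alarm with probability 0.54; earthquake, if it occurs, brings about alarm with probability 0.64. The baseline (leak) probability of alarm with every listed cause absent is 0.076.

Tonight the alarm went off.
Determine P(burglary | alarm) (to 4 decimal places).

Under noisy-OR, P(alarm | causes) = 1 − (1−0.076)·∏(1−qᵢ) over the active causes.
P(alarm) = 0.076·0.82·0.81 + 0.66736·0.82·0.19 + 0.57496·0.18·0.81 + 0.846986·0.18·0.19 = 0.050479 + 0.103975 + 0.083829 + 0.028967 = 0.267250
Of this, 0.112796 comes from 0.083829 + 0.028967 (the burglary=true cases).
P(burglary | alarm) = 0.112796 / 0.267250 ≈ 0.4221

P(burglary | alarm) ≈ 0.4221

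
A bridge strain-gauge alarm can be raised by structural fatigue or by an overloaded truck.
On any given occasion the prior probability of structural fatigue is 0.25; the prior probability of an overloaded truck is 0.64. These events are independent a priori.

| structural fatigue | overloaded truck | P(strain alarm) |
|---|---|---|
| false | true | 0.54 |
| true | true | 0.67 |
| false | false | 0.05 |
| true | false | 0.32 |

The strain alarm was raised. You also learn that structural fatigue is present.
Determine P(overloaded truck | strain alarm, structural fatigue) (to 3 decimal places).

P(overloaded truck | strain alarm, structural fatigue) ≈ 0.788

Sum P(strain alarm|·) weighted by the priors over both values of overloaded truck:
  P(strain alarm | structural fatigue) = 0.32×0.36 + 0.67×0.64
        = 0.115200 + 0.428800 = 0.544000
Configurations with overloaded truck contribute 0.428800, so
  P(overloaded truck | strain alarm, structural fatigue) = 0.428800 / 0.544000 ≈ 0.788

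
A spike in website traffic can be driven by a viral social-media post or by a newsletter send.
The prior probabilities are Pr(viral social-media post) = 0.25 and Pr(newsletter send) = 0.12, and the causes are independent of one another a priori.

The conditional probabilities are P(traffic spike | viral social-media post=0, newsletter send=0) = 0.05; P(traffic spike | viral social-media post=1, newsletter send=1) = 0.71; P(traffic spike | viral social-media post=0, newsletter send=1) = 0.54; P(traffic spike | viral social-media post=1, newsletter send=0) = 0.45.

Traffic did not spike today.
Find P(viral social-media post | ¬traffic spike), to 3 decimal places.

P(viral social-media post | ¬traffic spike) ≈ 0.163

P(¬traffic spike) = 0.95×0.75×0.88 + 0.46×0.75×0.12 + 0.55×0.25×0.88 + 0.29×0.25×0.12 = 0.627000 + 0.041400 + 0.121000 + 0.008700 = 0.798100
Restricting to configurations with viral social-media post present: 0.121000 + 0.008700 = 0.129700.
So P(viral social-media post | ¬traffic spike) = 0.129700/0.798100 ≈ 0.163.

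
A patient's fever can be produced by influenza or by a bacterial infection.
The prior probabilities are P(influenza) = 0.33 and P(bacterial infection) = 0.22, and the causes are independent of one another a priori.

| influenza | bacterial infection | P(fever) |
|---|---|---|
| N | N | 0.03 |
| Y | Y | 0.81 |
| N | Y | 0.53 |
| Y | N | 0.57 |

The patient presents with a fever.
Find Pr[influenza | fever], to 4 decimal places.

P(fever) = 0.03×0.67×0.78 + 0.53×0.67×0.22 + 0.57×0.33×0.78 + 0.81×0.33×0.22 = 0.015678 + 0.078122 + 0.146718 + 0.058806 = 0.299324
The influenza-present share is 0.146718 + 0.058806 = 0.205524.
P(influenza | fever) = 0.205524 / 0.299324 ≈ 0.6866

Pr[influenza | fever] ≈ 0.6866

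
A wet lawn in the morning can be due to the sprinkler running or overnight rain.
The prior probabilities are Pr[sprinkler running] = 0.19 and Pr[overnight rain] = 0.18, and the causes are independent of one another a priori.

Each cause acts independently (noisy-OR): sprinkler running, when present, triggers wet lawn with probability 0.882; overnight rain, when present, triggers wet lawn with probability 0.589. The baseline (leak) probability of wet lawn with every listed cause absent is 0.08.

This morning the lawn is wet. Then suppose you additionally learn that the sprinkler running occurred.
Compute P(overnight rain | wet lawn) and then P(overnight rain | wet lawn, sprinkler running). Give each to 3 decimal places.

Under noisy-OR, P(wet lawn | causes) = 1 − (1−0.08)·∏(1−qᵢ) over the active causes.
P(wet lawn) = 0.08*0.81*0.82 + 0.62188*0.81*0.18 + 0.89144*0.19*0.82 + 0.955382*0.19*0.18 = 0.053136 + 0.090670 + 0.138886 + 0.032674 = 0.315366
The overnight rain-present share is 0.090670 + 0.032674 = 0.123344.
So P(overnight rain | wet lawn) = 0.123344/0.315366 ≈ 0.391.

Now condition on the additional information:
Sum P(wet lawn|·) weighted by the priors over both values of overnight rain:
  P(wet lawn | sprinkler running) = 0.89144*0.82 + 0.955382*0.18
        = 0.730981 + 0.171969 = 0.902950
Configurations with overnight rain contribute 0.171969, so
  P(overnight rain | wet lawn, sprinkler running) = 0.171969 / 0.902950 ≈ 0.190
The drop from 0.391 to 0.190 is the explaining-away (discounting) effect.

P(overnight rain | wet lawn) ≈ 0.391; P(overnight rain | wet lawn, sprinkler running) ≈ 0.190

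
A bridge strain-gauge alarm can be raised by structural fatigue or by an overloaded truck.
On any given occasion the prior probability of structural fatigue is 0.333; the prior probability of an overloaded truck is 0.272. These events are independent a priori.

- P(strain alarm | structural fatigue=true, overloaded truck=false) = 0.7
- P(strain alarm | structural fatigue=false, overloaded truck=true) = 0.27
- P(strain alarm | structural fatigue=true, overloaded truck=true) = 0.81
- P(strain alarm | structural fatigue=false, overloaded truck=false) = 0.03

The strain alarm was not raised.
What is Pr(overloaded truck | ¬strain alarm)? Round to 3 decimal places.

Pr(overloaded truck | ¬strain alarm) ≈ 0.216

Enumerate the 4 (structural fatigue, overloaded truck) configurations and weight by the priors:
  P(¬strain alarm) = 0.97·0.667·0.728 + 0.73·0.667·0.272 + 0.3·0.333·0.728 + 0.19·0.333·0.272
        = 0.471009 + 0.132440 + 0.072727 + 0.017209 = 0.693385
The terms with overloaded truck present sum to 0.149649, so
  P(overloaded truck | ¬strain alarm) = 0.149649 / 0.693385 ≈ 0.216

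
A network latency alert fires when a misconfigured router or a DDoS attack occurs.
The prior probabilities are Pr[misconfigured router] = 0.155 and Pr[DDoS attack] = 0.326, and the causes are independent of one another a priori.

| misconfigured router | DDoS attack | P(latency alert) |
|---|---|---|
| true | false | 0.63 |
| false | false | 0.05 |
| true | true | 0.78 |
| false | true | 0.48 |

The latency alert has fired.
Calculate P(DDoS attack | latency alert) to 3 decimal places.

P(DDoS attack | latency alert) ≈ 0.645

Sum P(latency alert|·) weighted by the priors over the 4 (misconfigured router, DDoS attack) configurations:
  P(latency alert) = 0.05×0.845×0.674 + 0.48×0.845×0.326 + 0.63×0.155×0.674 + 0.78×0.155×0.326
        = 0.028477 + 0.132226 + 0.065816 + 0.039413 = 0.265932
The terms with DDoS attack present sum to 0.171639, so
  P(DDoS attack | latency alert) = 0.171639 / 0.265932 ≈ 0.645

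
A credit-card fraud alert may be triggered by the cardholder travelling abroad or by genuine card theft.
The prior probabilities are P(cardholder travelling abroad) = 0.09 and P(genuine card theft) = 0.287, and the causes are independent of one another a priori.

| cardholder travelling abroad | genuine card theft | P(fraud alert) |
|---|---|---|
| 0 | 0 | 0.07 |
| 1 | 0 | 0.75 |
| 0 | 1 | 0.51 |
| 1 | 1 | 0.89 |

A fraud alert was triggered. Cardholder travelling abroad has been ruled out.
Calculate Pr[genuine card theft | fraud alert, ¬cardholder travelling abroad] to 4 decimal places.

For the numerator, keep only genuine card theft=true terms: 0.51*0.287 = 0.146370
Normalizer over all consistent configurations: 0.07*0.713 + 0.51*0.287 = 0.196280
P(genuine card theft | fraud alert, ¬cardholder travelling abroad) = 0.146370/0.196280 ≈ 0.7457

Pr[genuine card theft | fraud alert, ¬cardholder travelling abroad] ≈ 0.7457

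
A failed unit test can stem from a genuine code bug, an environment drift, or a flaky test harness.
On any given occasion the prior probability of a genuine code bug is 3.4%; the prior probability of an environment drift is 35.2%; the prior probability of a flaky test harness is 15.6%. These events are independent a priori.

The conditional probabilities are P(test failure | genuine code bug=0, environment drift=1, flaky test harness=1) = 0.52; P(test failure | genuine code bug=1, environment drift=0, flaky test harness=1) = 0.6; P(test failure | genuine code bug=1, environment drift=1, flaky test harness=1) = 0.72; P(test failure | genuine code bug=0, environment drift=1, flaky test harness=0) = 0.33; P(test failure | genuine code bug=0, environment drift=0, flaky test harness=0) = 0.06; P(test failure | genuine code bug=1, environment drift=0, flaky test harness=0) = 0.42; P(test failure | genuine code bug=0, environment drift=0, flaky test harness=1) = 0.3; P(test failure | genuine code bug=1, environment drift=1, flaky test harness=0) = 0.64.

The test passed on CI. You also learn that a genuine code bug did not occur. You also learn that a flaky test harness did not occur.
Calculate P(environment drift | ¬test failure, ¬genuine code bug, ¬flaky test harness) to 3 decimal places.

P(environment drift | ¬test failure, ¬genuine code bug, ¬flaky test harness) ≈ 0.279

By total probability over both values of environment drift:
  P(¬test failure | ¬genuine code bug, ¬flaky test harness) = 0.94·0.648 + 0.67·0.352
        = 0.609120 + 0.235840 = 0.844960
Configurations with environment drift contribute 0.235840, so
  P(environment drift | ¬test failure, ¬genuine code bug, ¬flaky test harness) = 0.235840 / 0.844960 ≈ 0.279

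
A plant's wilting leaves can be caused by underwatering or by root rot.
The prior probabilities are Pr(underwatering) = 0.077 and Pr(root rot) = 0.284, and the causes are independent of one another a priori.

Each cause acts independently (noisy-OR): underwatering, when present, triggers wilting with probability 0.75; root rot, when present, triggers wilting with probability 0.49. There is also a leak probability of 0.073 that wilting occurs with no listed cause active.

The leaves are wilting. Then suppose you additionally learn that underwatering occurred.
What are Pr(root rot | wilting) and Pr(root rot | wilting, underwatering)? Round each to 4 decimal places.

Pr(root rot | wilting) ≈ 0.6348; Pr(root rot | wilting, underwatering) ≈ 0.3128

Under noisy-OR, P(wilting | causes) = 1 − (1−0.073)·∏(1−qᵢ) over the active causes.
Sum P(wilting|·) weighted by the priors over the 4 (underwatering, root rot) configurations:
  P(wilting) = 0.073*0.923*0.716 + 0.52723*0.923*0.284 + 0.76825*0.077*0.716 + 0.881807*0.077*0.284
        = 0.048243 + 0.138204 + 0.042355 + 0.019283 = 0.248085
The terms with root rot present sum to 0.157487, so
  P(root rot | wilting) = 0.157487 / 0.248085 ≈ 0.6348

Now also conditioning on underwatering=true:
P(wilting | underwatering) = 0.76825*0.716 + 0.881807*0.284 = 0.550067 + 0.250433 = 0.800500
Of this, 0.250433 comes from 0.881807*0.284 (the root rot=true cases).
P(root rot | wilting, underwatering) = 0.250433 / 0.800500 ≈ 0.3128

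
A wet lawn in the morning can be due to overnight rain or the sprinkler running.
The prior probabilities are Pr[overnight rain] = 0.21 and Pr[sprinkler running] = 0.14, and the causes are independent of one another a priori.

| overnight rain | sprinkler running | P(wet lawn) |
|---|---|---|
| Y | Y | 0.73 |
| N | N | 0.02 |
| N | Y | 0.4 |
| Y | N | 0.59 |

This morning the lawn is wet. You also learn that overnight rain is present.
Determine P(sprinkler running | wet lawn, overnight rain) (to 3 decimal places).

P(sprinkler running | wet lawn, overnight rain) ≈ 0.168

For the numerator, keep only sprinkler running=true terms: 0.73·0.14 = 0.102200
The normalizing constant is 0.59·0.86 + 0.73·0.14 = 0.609600
P(sprinkler running | wet lawn, overnight rain) = 0.102200/0.609600 ≈ 0.168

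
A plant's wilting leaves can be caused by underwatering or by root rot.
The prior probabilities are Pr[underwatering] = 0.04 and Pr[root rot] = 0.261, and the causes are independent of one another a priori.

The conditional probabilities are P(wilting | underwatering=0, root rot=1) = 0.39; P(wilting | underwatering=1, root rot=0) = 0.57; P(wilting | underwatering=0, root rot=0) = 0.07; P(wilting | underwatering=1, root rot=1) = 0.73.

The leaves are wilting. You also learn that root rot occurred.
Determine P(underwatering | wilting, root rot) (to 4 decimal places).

P(wilting | root rot) = 0.39×0.96 + 0.73×0.04 = 0.374400 + 0.029200 = 0.403600
Restricting to configurations with underwatering present: 0.73×0.04 = 0.029200.
P(underwatering | wilting, root rot) = 0.029200 / 0.403600 ≈ 0.0723

P(underwatering | wilting, root rot) ≈ 0.0723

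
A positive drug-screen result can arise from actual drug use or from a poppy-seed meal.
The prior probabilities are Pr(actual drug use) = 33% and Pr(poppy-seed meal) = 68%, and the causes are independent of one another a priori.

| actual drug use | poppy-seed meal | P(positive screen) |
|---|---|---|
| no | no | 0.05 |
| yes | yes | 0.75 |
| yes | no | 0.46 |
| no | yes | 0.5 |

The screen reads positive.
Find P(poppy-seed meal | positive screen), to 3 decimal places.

P(poppy-seed meal | positive screen) ≈ 0.870

For the numerator, keep only poppy-seed meal=true terms: 0.227800 + 0.168300 = 0.396100
The normalizing constant is 0.05×0.67×0.32 + 0.5×0.67×0.68 + 0.46×0.33×0.32 + 0.75×0.33×0.68 = 0.455396
Posterior = 0.396100 / 0.455396 ≈ 0.870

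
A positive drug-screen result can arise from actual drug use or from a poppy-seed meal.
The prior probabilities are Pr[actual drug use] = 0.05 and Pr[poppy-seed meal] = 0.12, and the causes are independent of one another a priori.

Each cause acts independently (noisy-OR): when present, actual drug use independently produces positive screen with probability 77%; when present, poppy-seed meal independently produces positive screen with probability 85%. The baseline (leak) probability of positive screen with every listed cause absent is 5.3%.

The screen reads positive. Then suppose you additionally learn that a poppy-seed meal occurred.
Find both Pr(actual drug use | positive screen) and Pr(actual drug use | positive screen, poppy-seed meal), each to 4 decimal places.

Pr(actual drug use | positive screen) ≈ 0.2206; Pr(actual drug use | positive screen, poppy-seed meal) ≈ 0.0560

Under noisy-OR, P(positive screen | causes) = 1 − (1−0.053)·∏(1−qᵢ) over the active causes.
Enumerate the 4 (actual drug use, poppy-seed meal) configurations and weight by the priors:
  P(positive screen) = 0.053×0.95×0.88 + 0.85795×0.95×0.12 + 0.78219×0.05×0.88 + 0.967329×0.05×0.12
        = 0.044308 + 0.097806 + 0.034416 + 0.005804 = 0.182334
Keeping only the actual drug use-present terms gives 0.040220, so
  P(actual drug use | positive screen) = 0.040220 / 0.182334 ≈ 0.2206

With the extra evidence:
Enumerate both values of actual drug use and weight by the priors:
  P(positive screen | poppy-seed meal) = 0.85795·0.95 + 0.967329·0.05
        = 0.815052 + 0.048366 = 0.863418
Keeping only the actual drug use-present terms gives 0.048366, so
  P(actual drug use | positive screen, poppy-seed meal) = 0.048366 / 0.863418 ≈ 0.0560
The drop from 0.2206 to 0.0560 is the explaining-away (discounting) effect.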